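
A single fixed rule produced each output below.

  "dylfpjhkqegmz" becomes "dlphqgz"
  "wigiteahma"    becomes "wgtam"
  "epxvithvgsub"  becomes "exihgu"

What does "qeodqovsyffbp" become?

Rule — keep every other character starting from the first (positions 1st, 3rd, 5th, ...).
So "qeodqovsyffbp" becomes "qoqvyfp".

qoqvyfp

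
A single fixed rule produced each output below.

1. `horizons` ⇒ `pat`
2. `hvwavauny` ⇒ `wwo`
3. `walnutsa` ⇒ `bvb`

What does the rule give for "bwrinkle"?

The transformation: shift every letter 1 place forward in the alphabet (wrapping around), then keep one character in every 3, starting at position 2 (positions 2nd, 5th, 8th, ...).
Starting from "bwrinkle": after the first operation, "cxsjolmf"; after the second, "xof".

xof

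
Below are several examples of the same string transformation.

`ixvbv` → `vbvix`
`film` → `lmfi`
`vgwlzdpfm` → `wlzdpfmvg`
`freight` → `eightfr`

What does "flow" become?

The transformation: move the first 2 characters to the end (rotate left by 2).
Doing the same to "flow": "owfl".

owfl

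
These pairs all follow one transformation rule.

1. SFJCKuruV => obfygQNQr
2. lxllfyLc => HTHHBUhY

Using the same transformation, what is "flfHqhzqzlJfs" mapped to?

What's happening: shift every letter 4 places backward in the alphabet (wrapping around), then flip the case of every letter.
Starting from "flfHqhzqzlJfs": after the first operation, "bhbDmdvmvhFbo"; after the second, "BHBdMDVMVHfBO".
(Check on "SFJCKuruV": → "OBFYGqnqR" → "obfygQNQr" ✓)

BHBdMDVMVHfBO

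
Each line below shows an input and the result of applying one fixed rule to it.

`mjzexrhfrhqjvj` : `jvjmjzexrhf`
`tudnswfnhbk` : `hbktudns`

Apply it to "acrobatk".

What's happening: move the last 3 characters to the front (rotate right by 3), then delete the last 3 characters.
For "acrobatk", step one produces "atkacrob"; step two turns that into "atkac".

atkac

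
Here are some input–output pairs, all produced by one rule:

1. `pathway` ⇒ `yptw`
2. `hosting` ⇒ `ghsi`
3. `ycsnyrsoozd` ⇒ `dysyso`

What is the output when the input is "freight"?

tfeg

Looking at the pairs, the operation is to keep every other character starting from the first (positions 1st, 3rd, 5th, ...), then move the last character to the front.
Working it through for "freight": intermediate "fegt", final "tfeg".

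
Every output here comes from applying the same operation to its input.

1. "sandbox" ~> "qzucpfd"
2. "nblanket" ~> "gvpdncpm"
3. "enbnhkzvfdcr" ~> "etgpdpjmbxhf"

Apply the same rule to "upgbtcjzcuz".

wbwridvelbe

Each output is the input with this applied: move the last 2 characters to the front (rotate right by 2), then shift every letter 2 places forward in the alphabet (wrapping around).
For "upgbtcjzcuz", step one produces "uzupgbtcjzc"; step two turns that into "wbwridvelbe".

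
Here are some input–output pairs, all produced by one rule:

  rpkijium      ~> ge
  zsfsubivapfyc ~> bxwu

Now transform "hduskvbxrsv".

qrn

Rule — shift every letter 4 places backward in the alphabet (wrapping around), then keep one character in every 3, starting at position 3 (positions 3rd, 6th, 9th, ...).
"hduskvbxrsv" → "dzqogrxtnor" → "qrn".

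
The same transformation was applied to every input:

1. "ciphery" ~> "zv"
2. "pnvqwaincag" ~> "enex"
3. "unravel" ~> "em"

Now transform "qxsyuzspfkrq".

olgi

Looking at the pairs, the operation is to keep one character in every 3, starting at position 2 (positions 2nd, 5th, 8th, ...), then shift every letter 9 places backward in the alphabet (wrapping around).
On "qxsyuzspfkrq": the first step gives "xupr", and the second then gives "olgi".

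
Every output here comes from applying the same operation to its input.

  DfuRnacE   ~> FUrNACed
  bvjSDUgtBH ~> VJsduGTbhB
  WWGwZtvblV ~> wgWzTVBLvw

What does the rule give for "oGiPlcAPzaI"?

What's happening: move the first character to the end, then flip the case of every letter.
Working it through for "oGiPlcAPzaI": intermediate "GiPlcAPzaIo", final "gIpLCapZAiO".

gIpLCapZAiO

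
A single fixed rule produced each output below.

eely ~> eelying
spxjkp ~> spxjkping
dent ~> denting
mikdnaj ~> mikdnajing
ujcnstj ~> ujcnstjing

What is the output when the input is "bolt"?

The pattern: append "ing".
On "bolt" that produces "bolting".

bolting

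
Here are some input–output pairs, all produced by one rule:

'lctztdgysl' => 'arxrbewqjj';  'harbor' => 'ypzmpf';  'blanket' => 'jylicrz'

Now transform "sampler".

The rule is to shift every letter 2 places backward in the alphabet (wrapping around), then move the first character to the end.
On "sampler": the first step gives "qyknjcp", and the second then gives "yknjcpq".

yknjcpq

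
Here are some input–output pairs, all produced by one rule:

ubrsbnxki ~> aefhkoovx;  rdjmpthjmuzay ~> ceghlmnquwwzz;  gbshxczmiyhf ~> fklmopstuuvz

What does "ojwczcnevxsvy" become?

The rule is to shift every letter 13 places forward in the alphabet (wrapping around) — i.e. ROT13, then sort the characters into alphabetical order.
For "ojwczcnevxsvy", step one produces "bwjpmparikfil"; step two turns that into "abfiijklmpprw".
(Check on "ubrsbnxki": → "hoefoakxv" → "aefhkoovx" ✓)

abfiijklmpprw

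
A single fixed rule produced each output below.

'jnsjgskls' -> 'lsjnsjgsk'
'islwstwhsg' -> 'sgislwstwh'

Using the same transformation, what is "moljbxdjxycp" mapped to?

cpmoljbxdjxy

Rule — move the last 2 characters to the front (rotate right by 2).
For "moljbxdjxycp" the result is "cpmoljbxdjxy".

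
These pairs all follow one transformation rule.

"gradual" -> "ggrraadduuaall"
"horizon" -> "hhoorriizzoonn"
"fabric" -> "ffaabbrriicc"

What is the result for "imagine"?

iimmaaggiinnee

The rule is to double every character.
On "imagine" that produces "iimmaaggiinnee".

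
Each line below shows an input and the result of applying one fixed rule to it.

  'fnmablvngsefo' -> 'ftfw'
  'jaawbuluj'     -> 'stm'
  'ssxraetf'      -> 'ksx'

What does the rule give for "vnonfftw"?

The pattern: shift every letter 8 places backward in the alphabet (wrapping around), then keep one character in every 3, starting at position 2 (positions 2nd, 5th, 8th, ...).
"vnonfftw" → "nfgfxxlo" → "fxo".

fxo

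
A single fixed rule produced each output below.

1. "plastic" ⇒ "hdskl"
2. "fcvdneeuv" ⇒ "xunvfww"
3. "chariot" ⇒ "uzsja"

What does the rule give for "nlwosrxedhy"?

fdogkjpwv

The transformation: delete the last 2 characters, then shift every letter 8 places backward in the alphabet (wrapping around).
On "nlwosrxedhy" that produces "fdogkjpwv".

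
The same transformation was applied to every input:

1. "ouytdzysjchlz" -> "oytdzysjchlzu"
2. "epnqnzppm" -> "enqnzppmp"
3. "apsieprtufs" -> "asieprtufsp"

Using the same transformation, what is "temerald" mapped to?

In each case the input is transformed by: move the first character to the end, then swap the first and last characters.
Working it through for "temerald": intermediate "emeraldt", final "tmeralde".
(Check on "apsieprtufs": → "psieprtufsa" → "asieprtufsp" ✓)

tmeralde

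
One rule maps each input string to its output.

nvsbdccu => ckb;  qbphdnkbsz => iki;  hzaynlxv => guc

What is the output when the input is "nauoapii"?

hhp

In each case the input is transformed by: shift every letter 7 places forward in the alphabet (wrapping around), then keep one character in every 3, starting at position 2 (positions 2nd, 5th, 8th, ...).
"nauoapii" → "uhbvhwpp" → "hhp".
(Check on "hzaynlxv": → "oghfusec" → "guc" ✓)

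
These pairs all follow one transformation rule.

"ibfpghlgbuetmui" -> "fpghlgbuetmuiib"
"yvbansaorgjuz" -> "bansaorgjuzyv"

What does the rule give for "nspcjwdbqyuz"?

pcjwdbqyuzns

The transformation: move the first 2 characters to the end (rotate left by 2).
Applying that to "nspcjwdbqyuz" gives "pcjwdbqyuzns".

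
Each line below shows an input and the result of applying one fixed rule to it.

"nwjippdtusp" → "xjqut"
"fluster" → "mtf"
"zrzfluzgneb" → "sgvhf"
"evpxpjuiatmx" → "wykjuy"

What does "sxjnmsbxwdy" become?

Looking at the pairs, the operation is to shift every letter 1 place forward in the alphabet (wrapping around), then keep every other character starting from the second (positions 2nd, 4th, 6th, ...).
Applying both steps to "sxjnmsbxwdy": "tykontcyxez", then "yotye".

yotye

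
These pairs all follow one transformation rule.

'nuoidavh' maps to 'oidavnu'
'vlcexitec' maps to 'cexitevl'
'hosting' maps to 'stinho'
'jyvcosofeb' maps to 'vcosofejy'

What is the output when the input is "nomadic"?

madino

The pattern: delete the last character, then move the first 2 characters to the end (rotate left by 2).
For "nomadic", step one produces "nomadi"; step two turns that into "madino".
(Check on "hosting": → "hostin" → "stinho" ✓)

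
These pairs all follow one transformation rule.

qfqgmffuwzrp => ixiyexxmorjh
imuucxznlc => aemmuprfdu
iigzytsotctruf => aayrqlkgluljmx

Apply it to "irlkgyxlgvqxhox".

In each case the input is transformed by: shift every letter 8 places backward in the alphabet (wrapping around).
"irlkgyxlgvqxhox" → "ajdcyqpdynipzgp".

ajdcyqpdynipzgp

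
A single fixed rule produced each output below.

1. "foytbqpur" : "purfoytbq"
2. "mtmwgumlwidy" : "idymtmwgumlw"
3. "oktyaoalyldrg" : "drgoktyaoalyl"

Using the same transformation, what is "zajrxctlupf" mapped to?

upfzajrxctl

The transformation: move the last 3 characters to the front (rotate right by 3).
So "zajrxctlupf" becomes "upfzajrxctl".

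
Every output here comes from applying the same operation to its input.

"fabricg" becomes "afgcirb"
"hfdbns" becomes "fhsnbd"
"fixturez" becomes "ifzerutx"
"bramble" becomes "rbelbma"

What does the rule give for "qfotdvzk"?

fqkzvdto

Looking at the pairs, the operation is to reverse the string, then move the last 2 characters to the front (rotate right by 2).
On "qfotdvzk" that produces "fqkzvdto".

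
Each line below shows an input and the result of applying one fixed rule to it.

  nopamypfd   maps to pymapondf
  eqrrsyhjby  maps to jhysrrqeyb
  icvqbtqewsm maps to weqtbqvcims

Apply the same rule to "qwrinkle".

knirwqel

The rule is to move the last 2 characters to the front (rotate right by 2), then reverse the string.
On "qwrinkle": the first step gives "leqwrink", and the second then gives "knirwqel".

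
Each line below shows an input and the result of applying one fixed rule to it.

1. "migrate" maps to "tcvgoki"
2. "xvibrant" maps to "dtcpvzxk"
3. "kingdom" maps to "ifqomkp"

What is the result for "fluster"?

uvgthnw

Looking at the pairs, the operation is to move the first 3 characters to the end (rotate left by 3), then shift every letter 2 places forward in the alphabet (wrapping around).
"fluster" → "sterflu" → "uvgthnw".
(Check on "kingdom": → "gdomkin" → "ifqomkp" ✓)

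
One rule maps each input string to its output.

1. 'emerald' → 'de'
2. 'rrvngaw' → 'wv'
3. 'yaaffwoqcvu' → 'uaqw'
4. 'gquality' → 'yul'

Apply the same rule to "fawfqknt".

twq

The rule is to take characters alternately from the front and the back (1st, last, 2nd, 2nd-last, ...), then keep one character in every 3, starting at position 2 (positions 2nd, 5th, 8th, ...).
Applying both steps to "fawfqknt": "ftanwkfq", then "twq".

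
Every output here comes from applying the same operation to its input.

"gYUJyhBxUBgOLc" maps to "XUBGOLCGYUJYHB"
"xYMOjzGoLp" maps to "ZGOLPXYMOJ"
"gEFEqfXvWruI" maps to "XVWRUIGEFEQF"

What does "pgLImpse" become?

Rule — swap the front and back halves of the string, then convert every letter to uppercase.
"pgLImpse" → "mpsepgLI" → "MPSEPGLI".

MPSEPGLI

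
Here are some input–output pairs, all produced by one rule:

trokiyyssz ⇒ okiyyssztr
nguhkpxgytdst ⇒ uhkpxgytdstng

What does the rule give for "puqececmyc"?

In each case the input is transformed by: move the first 2 characters to the end (rotate left by 2).
For "puqececmyc" the result is "qececmycpu".

qececmycpu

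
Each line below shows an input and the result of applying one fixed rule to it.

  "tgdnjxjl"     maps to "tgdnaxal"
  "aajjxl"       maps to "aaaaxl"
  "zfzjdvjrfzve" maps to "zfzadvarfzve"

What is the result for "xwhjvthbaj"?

xwhavthbaa

The rule is to replace every "j" with "a".
Doing the same to "xwhjvthbaj": "xwhavthbaa".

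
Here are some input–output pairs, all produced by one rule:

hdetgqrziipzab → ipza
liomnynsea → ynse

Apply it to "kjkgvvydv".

The transformation: move the last character to the front, then keep only the last 4 characters.
Working it through for "kjkgvvydv": intermediate "vkjkgvvyd", final "vvyd".

vvyd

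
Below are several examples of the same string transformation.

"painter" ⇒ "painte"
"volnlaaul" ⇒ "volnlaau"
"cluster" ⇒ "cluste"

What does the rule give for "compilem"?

compile

In each case the input is transformed by: delete the last character.
Applying that to "compilem" gives "compile".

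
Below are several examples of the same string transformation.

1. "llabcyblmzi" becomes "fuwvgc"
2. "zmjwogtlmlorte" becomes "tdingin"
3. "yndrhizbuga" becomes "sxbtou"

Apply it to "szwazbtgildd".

In each case the input is transformed by: shift every letter 6 places backward in the alphabet (wrapping around), then keep every other character starting from the first (positions 1st, 3rd, 5th, ...).
"szwazbtgildd" → "mtqutvnacfxx" → "mqtncx".

mqtncx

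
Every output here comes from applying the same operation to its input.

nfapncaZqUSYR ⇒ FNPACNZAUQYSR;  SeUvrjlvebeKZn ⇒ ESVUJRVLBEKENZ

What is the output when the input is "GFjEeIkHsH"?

FGEJIEHKHS

Each output is the input with this applied: swap each adjacent pair of characters (1↔2, 3↔4, ...), then convert every letter to uppercase.
On "GFjEeIkHsH": the first step gives "FGEjIeHkHs", and the second then gives "FGEJIEHKHS".
(Check on "nfapncaZqUSYR": → "fnpacnZaUqYSR" → "FNPACNZAUQYSR" ✓)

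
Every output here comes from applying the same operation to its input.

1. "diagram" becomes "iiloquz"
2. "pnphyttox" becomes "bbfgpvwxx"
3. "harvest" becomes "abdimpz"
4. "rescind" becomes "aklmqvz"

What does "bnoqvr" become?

Each output is the input with this applied: shift every letter 8 places forward in the alphabet (wrapping around), then sort the characters into alphabetical order.
"bnoqvr" → "jvwydz" → "djvwyz".

djvwyz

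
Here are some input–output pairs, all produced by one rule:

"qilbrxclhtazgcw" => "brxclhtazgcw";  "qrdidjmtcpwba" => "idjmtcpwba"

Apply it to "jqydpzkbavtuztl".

The transformation: delete the first 3 characters.
Doing the same to "jqydpzkbavtuztl": "dpzkbavtuztl".

dpzkbavtuztl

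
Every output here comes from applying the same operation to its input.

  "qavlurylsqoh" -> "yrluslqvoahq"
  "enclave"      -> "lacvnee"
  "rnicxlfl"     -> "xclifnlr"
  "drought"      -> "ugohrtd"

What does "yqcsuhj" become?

Each output is the input with this applied: take characters alternately from the front and the back (1st, last, 2nd, 2nd-last, ...), then reverse the string.
"yqcsuhj" → "suchqjy".

suchqjy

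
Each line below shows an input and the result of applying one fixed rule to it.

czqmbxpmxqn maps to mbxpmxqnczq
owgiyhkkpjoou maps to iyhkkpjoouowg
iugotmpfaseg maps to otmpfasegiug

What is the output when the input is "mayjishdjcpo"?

Each output is the input with this applied: move the first 3 characters to the end (rotate left by 3).
For "mayjishdjcpo" the result is "jishdjcpomay".

jishdjcpomay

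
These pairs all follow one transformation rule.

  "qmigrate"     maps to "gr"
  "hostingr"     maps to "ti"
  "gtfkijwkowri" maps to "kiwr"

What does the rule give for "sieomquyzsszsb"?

The rule is to swap each adjacent pair of characters (1↔2, 3↔4, ...), then keep one character in every 3, starting at position 3 (positions 3rd, 6th, 9th, ...).
Applying both steps to "sieomquyzsszsb": "isoeqmyuszzsbs", then "omss".

omss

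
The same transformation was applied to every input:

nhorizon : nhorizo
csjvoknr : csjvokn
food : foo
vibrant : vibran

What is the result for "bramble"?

In each case the input is transformed by: delete the last character.
On "bramble" that produces "brambl".

brambl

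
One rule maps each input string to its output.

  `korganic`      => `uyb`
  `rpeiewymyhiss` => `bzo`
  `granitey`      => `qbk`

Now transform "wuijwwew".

ges

What's happening: shift every letter 10 places forward in the alphabet (wrapping around), then keep only the first 3 characters.
"wuijwwew" → "gestggog" → "ges".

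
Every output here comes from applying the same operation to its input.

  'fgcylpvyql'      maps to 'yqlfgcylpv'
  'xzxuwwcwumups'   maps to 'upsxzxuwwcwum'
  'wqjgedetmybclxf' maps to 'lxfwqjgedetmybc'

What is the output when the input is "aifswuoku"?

okuaifswu

In each case the input is transformed by: move the last 3 characters to the front (rotate right by 3).
For "aifswuoku" the result is "okuaifswu".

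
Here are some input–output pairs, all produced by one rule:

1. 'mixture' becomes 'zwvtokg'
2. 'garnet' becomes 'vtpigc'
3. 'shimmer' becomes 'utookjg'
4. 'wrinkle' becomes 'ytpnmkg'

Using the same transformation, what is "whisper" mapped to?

yutrkjg

In each case the input is transformed by: sort the characters into reverse alphabetical order, then shift every letter 2 places forward in the alphabet (wrapping around).
"whisper" → "wsrpihe" → "yutrkjg".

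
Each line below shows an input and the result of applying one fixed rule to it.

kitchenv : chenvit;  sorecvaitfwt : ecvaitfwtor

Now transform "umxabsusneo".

Rule — delete the first character, then move the first 2 characters to the end (rotate left by 2).
"umxabsusneo" → "mxabsusneo" → "absusneomx".

absusneomx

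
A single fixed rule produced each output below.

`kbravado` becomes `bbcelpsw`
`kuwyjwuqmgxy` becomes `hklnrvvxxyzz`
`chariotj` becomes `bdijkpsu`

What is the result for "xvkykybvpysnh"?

Rule — sort the characters into alphabetical order, then shift every letter 1 place forward in the alphabet (wrapping around).
Doing the same to "xvkykybvpysnh": "cilloqtwwyzzz".

cilloqtwwyzzz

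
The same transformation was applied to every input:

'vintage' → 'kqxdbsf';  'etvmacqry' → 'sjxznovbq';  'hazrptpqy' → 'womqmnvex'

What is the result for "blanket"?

xkhbqyi

The rule is to move the first 2 characters to the end (rotate left by 2), then shift every letter 3 places backward in the alphabet (wrapping around).
For "blanket", step one produces "anketbl"; step two turns that into "xkhbqyi".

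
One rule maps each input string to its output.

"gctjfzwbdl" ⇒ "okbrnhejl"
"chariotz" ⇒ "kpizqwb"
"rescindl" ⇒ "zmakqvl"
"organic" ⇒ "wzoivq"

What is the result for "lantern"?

The transformation: shift every letter 8 places forward in the alphabet (wrapping around), then delete the last character.
Applying both steps to "lantern": "tivbmzv", then "tivbmz".

tivbmz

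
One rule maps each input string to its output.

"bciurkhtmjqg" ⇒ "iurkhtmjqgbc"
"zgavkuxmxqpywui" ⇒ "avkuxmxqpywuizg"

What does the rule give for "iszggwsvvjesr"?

zggwsvvjesris

Rule — move the first 2 characters to the end (rotate left by 2).
"iszggwsvvjesr" → "zggwsvvjesris".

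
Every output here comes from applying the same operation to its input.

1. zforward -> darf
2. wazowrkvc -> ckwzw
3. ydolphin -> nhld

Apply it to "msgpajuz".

zjps

In each case the input is transformed by: reverse the string, then keep every other character starting from the first (positions 1st, 3rd, 5th, ...).
So "msgpajuz" becomes "zjps".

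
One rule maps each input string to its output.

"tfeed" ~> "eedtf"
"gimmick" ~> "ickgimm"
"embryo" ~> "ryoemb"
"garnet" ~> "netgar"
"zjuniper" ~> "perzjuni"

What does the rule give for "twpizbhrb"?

hrbtwpizb

The transformation: move the last 3 characters to the front (rotate right by 3).
On "twpizbhrb" that produces "hrbtwpizb".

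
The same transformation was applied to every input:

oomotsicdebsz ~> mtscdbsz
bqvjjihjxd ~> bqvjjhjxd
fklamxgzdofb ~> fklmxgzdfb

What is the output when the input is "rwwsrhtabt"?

The rule is to remove every vowel.
Doing the same to "rwwsrhtabt": "rwwsrhtbt".

rwwsrhtbt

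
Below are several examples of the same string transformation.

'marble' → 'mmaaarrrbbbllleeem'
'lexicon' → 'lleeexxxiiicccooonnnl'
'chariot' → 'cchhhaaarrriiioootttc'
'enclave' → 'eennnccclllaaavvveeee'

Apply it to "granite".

ggrrraaannniiittteeeg

The pattern: repeat every character 3 times, then move the first character to the end.
Doing the same to "granite": "ggrrraaannniiittteeeg".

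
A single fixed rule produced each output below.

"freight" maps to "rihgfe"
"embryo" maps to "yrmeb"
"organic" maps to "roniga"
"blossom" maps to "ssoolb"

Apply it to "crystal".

What's happening: delete the last character, then sort the characters into reverse alphabetical order.
Applying both steps to "crystal": "crysta", then "ytsrca".

ytsrca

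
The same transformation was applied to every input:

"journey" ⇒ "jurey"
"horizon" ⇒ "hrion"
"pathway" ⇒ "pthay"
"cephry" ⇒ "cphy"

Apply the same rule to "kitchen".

The rule is to double every character, then keep one character in every 3, starting at position 2 (positions 2nd, 5th, 8th, ...).
On "kitchen": the first step gives "kkiittcchheenn", and the second then gives "ktcen".

ktcen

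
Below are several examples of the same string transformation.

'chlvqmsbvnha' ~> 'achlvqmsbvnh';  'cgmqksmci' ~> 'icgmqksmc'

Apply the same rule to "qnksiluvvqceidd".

The transformation: move the last character to the front.
For "qnksiluvvqceidd" the result is "dqnksiluvvqceid".

dqnksiluvvqceid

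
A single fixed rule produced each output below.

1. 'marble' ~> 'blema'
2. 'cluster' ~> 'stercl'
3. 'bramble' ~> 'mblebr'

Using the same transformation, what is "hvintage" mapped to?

The rule is to move the first 3 characters to the end (rotate left by 3), then delete the last character.
For "hvintage", step one produces "ntagehvi"; step two turns that into "ntagehv".

ntagehv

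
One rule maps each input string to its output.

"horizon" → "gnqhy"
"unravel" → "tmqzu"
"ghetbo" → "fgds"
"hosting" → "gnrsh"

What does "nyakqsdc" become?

Rule — delete the last 2 characters, then shift every letter 1 place backward in the alphabet (wrapping around).
For "nyakqsdc", step one produces "nyakqs"; step two turns that into "mxzjpr".

mxzjpr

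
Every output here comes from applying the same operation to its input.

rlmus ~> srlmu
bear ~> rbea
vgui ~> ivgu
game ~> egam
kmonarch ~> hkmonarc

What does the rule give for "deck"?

The transformation: move the last character to the front.
Applying that to "deck" gives "kdec".

kdec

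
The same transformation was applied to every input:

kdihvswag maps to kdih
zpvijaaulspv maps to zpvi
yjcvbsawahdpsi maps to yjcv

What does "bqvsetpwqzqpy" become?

bqvs

What's happening: keep only the first 4 characters.
On "bqvsetpwqzqpy" that produces "bqvs".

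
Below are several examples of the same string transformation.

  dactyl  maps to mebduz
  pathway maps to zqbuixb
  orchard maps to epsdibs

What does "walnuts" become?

txbmovu

Looking at the pairs, the operation is to shift every letter 1 place forward in the alphabet (wrapping around), then move the last character to the front.
Starting from "walnuts": after the first operation, "xbmovut"; after the second, "txbmovu".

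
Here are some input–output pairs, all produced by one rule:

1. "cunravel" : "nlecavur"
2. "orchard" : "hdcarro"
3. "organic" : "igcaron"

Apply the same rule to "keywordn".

onkedywr

In each case the input is transformed by: sort the characters into reverse alphabetical order, then move the first 3 characters to the end (rotate left by 3).
Doing the same to "keywordn": "onkedywr".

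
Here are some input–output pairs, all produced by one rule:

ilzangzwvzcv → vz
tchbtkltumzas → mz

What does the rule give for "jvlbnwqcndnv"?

Looking at the pairs, the operation is to delete the last 2 characters, then keep only the last 2 characters.
Starting from "jvlbnwqcndnv": after the first operation, "jvlbnwqcnd"; after the second, "nd".

nd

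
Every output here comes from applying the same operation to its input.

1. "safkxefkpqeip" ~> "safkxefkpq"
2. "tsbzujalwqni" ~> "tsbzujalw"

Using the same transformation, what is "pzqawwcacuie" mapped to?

Rule — delete the last 3 characters.
"pzqawwcacuie" → "pzqawwcac".

pzqawwcac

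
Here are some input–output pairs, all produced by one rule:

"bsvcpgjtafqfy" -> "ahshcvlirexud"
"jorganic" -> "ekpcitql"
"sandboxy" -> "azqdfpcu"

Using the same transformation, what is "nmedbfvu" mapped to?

In each case the input is transformed by: reverse the string, then shift every letter 2 places forward in the alphabet (wrapping around).
Starting from "nmedbfvu": after the first operation, "uvfbdemn"; after the second, "wxhdfgop".

wxhdfgop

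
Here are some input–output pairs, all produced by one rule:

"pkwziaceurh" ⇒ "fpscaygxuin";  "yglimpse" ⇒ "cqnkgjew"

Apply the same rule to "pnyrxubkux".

vsizsvpwln

Looking at the pairs, the operation is to reverse the string, then shift every letter 2 places backward in the alphabet (wrapping around).
For "pnyrxubkux" the result is "vsizsvpwln".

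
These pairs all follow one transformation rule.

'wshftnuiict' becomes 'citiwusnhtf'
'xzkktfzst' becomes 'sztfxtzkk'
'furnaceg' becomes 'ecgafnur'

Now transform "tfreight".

hgtitefr

Each output is the input with this applied: move the last 2 characters to the front (rotate right by 2), then take characters alternately from the front and the back (1st, last, 2nd, 2nd-last, ...).
Starting from "tfreight": after the first operation, "httfreig"; after the second, "hgtitefr".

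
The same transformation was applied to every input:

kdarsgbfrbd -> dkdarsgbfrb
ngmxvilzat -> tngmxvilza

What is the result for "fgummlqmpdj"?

The rule is to move the last character to the front.
For "fgummlqmpdj" the result is "jfgummlqmpd".

jfgummlqmpd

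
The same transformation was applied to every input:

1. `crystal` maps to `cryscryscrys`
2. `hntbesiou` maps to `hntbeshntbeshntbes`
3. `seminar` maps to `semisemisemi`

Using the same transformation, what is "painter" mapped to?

The transformation: delete the last 3 characters, then write the whole string 3 times in a row.
On "painter": the first step gives "pain", and the second then gives "painpainpain".

painpainpain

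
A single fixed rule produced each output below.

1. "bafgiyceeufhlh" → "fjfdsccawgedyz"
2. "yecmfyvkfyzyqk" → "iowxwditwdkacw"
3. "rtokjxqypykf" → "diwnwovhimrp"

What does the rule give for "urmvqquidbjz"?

Each output is the input with this applied: shift every letter 2 places backward in the alphabet (wrapping around), then reverse the string.
Working it through for "urmvqquidbjz": intermediate "spktoosgbzhx", final "xhzbgsootkps".

xhzbgsootkps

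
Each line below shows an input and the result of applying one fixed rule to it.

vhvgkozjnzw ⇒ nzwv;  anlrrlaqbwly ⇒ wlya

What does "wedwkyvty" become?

vtyw

The transformation: move the last 3 characters to the front (rotate right by 3), then keep only the first 4 characters.
Working it through for "wedwkyvty": intermediate "vtywedwky", final "vtyw".
(Check on "vhvgkozjnzw": → "nzwvhvgkozj" → "nzwv" ✓)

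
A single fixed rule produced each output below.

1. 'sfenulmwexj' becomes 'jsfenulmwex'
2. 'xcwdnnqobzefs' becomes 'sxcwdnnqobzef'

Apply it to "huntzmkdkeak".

Looking at the pairs, the operation is to move the last character to the front.
So "huntzmkdkeak" becomes "khuntzmkdkea".

khuntzmkdkea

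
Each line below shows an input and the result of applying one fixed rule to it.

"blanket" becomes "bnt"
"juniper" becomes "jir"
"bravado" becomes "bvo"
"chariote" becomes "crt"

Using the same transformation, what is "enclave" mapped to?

In each case the input is transformed by: keep one character in every 3, starting at position 1 (positions 1st, 4th, 7th, ...).
Doing the same to "enclave": "ele".

ele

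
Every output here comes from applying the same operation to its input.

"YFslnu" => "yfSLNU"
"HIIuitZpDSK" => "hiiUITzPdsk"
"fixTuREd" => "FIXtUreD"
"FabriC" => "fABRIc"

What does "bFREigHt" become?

BfreIGhT

The transformation: flip the case of every letter.
On "bFREigHt" that produces "BfreIGhT".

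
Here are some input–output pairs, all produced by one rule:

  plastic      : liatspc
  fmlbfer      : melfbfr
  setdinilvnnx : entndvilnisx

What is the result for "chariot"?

hoairct

Each output is the input with this applied: take characters alternately from the front and the back (1st, last, 2nd, 2nd-last, ...), then move the first 2 characters to the end (rotate left by 2).
Working it through for "chariot": intermediate "cthoair", final "hoairct".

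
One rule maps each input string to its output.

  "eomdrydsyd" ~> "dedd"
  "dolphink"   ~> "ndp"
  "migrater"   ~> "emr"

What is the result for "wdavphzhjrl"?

rwvz

Looking at the pairs, the operation is to keep one character in every 3, starting at position 1 (positions 1st, 4th, 7th, ...), then move the last character to the front.
Doing the same to "wdavphzhjrl": "rwvz".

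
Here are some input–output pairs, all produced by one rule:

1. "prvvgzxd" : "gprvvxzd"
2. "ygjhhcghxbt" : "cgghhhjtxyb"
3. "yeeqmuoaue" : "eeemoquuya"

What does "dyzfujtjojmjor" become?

fjjjjmoortuyzd

The transformation: sort the characters into alphabetical order, then move the first character to the end.
Applying both steps to "dyzfujtjojmjor": "dfjjjjmoortuyz", then "fjjjjmoortuyzd".
(Check on "ygjhhcghxbt": → "bcgghhhjtxy" → "cgghhhjtxyb" ✓)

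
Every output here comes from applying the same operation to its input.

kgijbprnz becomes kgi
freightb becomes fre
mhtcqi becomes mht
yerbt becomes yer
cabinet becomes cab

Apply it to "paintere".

Looking at the pairs, the operation is to keep only the first 3 characters.
"paintere" → "pai".

pai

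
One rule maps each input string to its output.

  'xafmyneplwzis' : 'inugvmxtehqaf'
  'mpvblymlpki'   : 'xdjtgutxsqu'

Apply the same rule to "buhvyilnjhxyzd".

cpdgqtvrpfghlj

The rule is to move the first character to the end, then shift every letter 8 places forward in the alphabet (wrapping around).
Starting from "buhvyilnjhxyzd": after the first operation, "uhvyilnjhxyzdb"; after the second, "cpdgqtvrpfghlj".
(Check on "mpvblymlpki": → "pvblymlpkim" → "xdjtgutxsqu" ✓)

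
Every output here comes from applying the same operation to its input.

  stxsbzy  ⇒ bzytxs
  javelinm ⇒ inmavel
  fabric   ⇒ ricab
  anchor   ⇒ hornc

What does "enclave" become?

In each case the input is transformed by: delete the first character, then move the last 3 characters to the front (rotate right by 3).
On "enclave": the first step gives "nclave", and the second then gives "avencl".

avencl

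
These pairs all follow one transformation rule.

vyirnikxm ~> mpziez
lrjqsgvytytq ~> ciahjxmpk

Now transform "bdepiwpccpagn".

The pattern: shift every letter 9 places backward in the alphabet (wrapping around), then delete the last 3 characters.
Starting from "bdepiwpccpagn": after the first operation, "suvgzngttgrxe"; after the second, "suvgzngttg".

suvgzngttg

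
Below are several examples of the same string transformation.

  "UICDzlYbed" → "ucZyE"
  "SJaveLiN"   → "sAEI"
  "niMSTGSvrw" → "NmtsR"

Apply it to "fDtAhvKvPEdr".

The rule is to flip the case of every letter, then keep every other character starting from the first (positions 1st, 3rd, 5th, ...).
So "fDtAhvKvPEdr" becomes "FTHkpD".

FTHkpD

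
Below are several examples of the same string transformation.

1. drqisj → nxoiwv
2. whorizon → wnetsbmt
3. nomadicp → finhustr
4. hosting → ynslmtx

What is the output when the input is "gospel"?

ujqltx

Each output is the input with this applied: shift every letter 5 places forward in the alphabet (wrapping around), then move the first 3 characters to the end (rotate left by 3).
For "gospel" the result is "ujqltx".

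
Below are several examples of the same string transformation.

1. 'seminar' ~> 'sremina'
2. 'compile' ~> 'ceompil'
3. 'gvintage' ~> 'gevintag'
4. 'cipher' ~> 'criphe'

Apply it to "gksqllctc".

gcksqllct

The pattern: swap the first and last characters, then move the last character to the front.
Working it through for "gksqllctc": intermediate "cksqllctg", final "gcksqllct".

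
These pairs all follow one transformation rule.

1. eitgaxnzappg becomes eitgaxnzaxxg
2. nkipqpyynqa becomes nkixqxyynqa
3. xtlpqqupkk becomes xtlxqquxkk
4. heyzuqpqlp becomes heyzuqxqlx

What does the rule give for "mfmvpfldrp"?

Rule — replace every "p" with "x".
"mfmvpfldrp" → "mfmvxfldrx".

mfmvxfldrx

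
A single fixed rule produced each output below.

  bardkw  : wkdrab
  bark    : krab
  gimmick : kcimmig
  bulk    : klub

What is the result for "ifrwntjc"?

The pattern: reverse the string.
For "ifrwntjc" the result is "cjtnwrfi".

cjtnwrfi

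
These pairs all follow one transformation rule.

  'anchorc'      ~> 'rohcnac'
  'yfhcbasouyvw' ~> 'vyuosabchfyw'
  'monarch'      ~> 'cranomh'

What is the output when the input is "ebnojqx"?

Rule — reverse the string, then move the first character to the end.
Starting from "ebnojqx": after the first operation, "xqjonbe"; after the second, "qjonbex".
(Check on "yfhcbasouyvw": → "wvyuosabchfy" → "vyuosabchfyw" ✓)

qjonbex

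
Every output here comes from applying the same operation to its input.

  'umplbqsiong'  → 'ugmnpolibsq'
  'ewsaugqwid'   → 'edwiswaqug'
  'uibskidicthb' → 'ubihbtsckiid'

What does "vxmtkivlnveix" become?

vxximetvknilv

Looking at the pairs, the operation is to take characters alternately from the front and the back (1st, last, 2nd, 2nd-last, ...).
On "vxmtkivlnveix" that produces "vxximetvknilv".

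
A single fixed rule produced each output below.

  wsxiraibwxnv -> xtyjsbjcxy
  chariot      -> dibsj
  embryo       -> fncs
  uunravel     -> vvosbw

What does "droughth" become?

Each output is the input with this applied: delete the last 2 characters, then shift every letter 1 place forward in the alphabet (wrapping around).
Working it through for "droughth": intermediate "drough", final "espvhi".

espvhi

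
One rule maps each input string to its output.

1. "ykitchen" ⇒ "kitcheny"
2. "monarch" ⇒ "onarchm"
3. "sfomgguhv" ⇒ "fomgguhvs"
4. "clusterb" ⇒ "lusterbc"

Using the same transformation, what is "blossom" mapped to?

lossomb

The transformation: move the first character to the end.
On "blossom" that produces "lossomb".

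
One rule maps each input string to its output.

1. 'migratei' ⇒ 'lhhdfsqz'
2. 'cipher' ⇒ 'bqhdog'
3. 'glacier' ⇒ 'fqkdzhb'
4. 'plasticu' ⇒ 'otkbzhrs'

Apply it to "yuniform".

xltqmnhe

Rule — shift every letter 1 place backward in the alphabet (wrapping around), then take characters alternately from the front and the back (1st, last, 2nd, 2nd-last, ...).
Starting from "yuniform": after the first operation, "xtmhenql"; after the second, "xltqmnhe".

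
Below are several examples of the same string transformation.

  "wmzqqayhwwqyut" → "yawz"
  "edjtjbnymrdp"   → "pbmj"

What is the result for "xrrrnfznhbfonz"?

What's happening: keep one character in every 3, starting at position 3 (positions 3rd, 6th, 9th, ...), then swap the first and last characters.
Starting from "xrrrnfznhbfonz": after the first operation, "rfho"; after the second, "ofhr".

ofhr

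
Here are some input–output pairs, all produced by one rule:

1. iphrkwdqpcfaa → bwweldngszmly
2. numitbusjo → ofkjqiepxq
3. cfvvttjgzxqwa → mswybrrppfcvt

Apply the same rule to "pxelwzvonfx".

jbtltahsvrk

What's happening: shift every letter 4 places backward in the alphabet (wrapping around), then move the last 3 characters to the front (rotate right by 3).
Applying both steps to "pxelwzvonfx": "ltahsvrkjbt", then "jbtltahsvrk".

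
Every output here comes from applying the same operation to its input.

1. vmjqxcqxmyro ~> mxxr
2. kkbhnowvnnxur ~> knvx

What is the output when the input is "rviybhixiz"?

In each case the input is transformed by: keep one character in every 3, starting at position 2 (positions 2nd, 5th, 8th, ...).
For "rviybhixiz" the result is "vbx".

vbx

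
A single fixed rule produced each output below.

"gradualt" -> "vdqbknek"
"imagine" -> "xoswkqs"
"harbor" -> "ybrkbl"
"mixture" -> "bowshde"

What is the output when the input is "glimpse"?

Rule — shift every letter 10 places forward in the alphabet (wrapping around), then move the last 2 characters to the front (rotate right by 2).
Applying both steps to "glimpse": "qvswzco", then "coqvswz".

coqvswz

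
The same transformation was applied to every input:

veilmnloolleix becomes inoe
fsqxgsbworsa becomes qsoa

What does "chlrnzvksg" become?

The pattern: keep one character in every 3, starting at position 3 (positions 3rd, 6th, 9th, ...).
Applying that to "chlrnzvksg" gives "lzs".

lzs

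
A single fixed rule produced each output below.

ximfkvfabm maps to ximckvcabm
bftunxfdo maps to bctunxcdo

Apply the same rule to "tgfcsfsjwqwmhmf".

tgccscsjwqwmhmc

Rule — replace every "f" with "c".
"tgfcsfsjwqwmhmf" → "tgccscsjwqwmhmc".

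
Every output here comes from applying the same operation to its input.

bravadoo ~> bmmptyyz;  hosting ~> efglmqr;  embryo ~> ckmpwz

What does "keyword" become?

bcimpuw

The transformation: shift every letter 2 places backward in the alphabet (wrapping around), then sort the characters into alphabetical order.
Applying that to "keyword" gives "bcimpuw".
(Check on "bravadoo": → "zpytybmm" → "bmmptyyz" ✓)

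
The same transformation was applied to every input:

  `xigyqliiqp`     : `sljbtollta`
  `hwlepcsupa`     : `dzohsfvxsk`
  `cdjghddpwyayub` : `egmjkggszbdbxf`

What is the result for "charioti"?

In each case the input is transformed by: swap the first and last characters, then shift every letter 3 places forward in the alphabet (wrapping around).
Starting from "charioti": after the first operation, "ihariotc"; after the second, "lkdulrwf".

lkdulrwf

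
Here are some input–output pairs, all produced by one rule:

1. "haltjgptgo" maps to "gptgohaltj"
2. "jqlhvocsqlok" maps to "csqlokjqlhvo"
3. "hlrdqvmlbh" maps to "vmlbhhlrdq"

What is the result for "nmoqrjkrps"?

jkrpsnmoqr

What's happening: swap the front and back halves of the string.
Doing the same to "nmoqrjkrps": "jkrpsnmoqr".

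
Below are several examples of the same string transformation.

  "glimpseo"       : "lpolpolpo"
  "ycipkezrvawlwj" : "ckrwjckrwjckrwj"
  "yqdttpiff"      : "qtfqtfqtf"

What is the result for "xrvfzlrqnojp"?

rzqjrzqjrzqj

What's happening: keep one character in every 3, starting at position 2 (positions 2nd, 5th, 8th, ...), then write the whole string 3 times in a row.
"xrvfzlrqnojp" → "rzqj" → "rzqjrzqjrzqj".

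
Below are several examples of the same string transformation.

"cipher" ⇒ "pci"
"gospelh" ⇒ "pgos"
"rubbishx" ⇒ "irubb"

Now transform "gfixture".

The transformation: delete the last 3 characters, then move the last character to the front.
Doing the same to "gfixture": "tgfix".

tgfix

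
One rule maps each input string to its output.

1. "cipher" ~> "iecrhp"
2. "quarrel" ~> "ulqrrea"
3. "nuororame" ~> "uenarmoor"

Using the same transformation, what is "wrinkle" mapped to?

The pattern: swap each adjacent pair of characters (1↔2, 3↔4, ...), then take characters alternately from the front and the back (1st, last, 2nd, 2nd-last, ...).
On "wrinkle" that produces "rewknli".
(Check on "cipher": → "ichpre" → "iecrhp" ✓)

rewknli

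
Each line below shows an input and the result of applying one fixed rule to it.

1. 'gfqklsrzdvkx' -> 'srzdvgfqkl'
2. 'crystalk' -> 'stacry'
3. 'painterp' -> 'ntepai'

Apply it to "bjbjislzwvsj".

Rule — delete the last 2 characters, then swap the front and back halves of the string.
On "bjbjislzwvsj": the first step gives "bjbjislzwv", and the second then gives "slzwvbjbji".

slzwvbjbji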